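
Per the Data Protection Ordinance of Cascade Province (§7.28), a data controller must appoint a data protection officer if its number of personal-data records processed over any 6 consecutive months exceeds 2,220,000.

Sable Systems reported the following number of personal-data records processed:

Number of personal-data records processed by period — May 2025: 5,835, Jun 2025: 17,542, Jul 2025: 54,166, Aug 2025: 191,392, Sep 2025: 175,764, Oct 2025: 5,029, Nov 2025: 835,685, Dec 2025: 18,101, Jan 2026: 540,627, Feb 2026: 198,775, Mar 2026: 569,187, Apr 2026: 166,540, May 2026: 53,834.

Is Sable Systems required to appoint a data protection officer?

Yes

May 2025–Oct 2025: 5,835 + 17,542 + 54,166 + 191,392 + 175,764 + 5,029 = 449,728 (under)
Jun 2025–Nov 2025: 17,542 + 54,166 + 191,392 + 175,764 + 5,029 + 835,685 = 1,279,578 (under)
Jul 2025–Dec 2025: 54,166 + 191,392 + 175,764 + 5,029 + 835,685 + 18,101 = 1,280,137 (under)
Aug 2025–Jan 2026: 191,392 + 175,764 + 5,029 + 835,685 + 18,101 + 540,627 = 1,766,598 (under)
Sep 2025–Feb 2026: 175,764 + 5,029 + 835,685 + 18,101 + 540,627 + 198,775 = 1,773,981 (under)
Oct 2025–Mar 2026: 5,029 + 835,685 + 18,101 + 540,627 + 198,775 + 569,187 = 2,167,404 (under)
Nov 2025–Apr 2026: 835,685 + 18,101 + 540,627 + 198,775 + 569,187 + 166,540 = 2,328,915 (over)
Dec 2025–May 2026: 18,101 + 540,627 + 198,775 + 569,187 + 166,540 + 53,834 = 1,547,064 (under)
At least one window exceeds 2,220,000.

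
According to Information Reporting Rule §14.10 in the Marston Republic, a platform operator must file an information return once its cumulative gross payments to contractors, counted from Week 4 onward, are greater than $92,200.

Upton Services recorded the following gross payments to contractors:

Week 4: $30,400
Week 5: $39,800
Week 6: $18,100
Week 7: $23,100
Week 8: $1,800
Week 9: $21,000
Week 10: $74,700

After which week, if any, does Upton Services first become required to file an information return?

Week 7

Through Week 4: $30,400
Through Week 5: $70,200
Through Week 6: $88,300
Through Week 7: $111,400 ← exceeds threshold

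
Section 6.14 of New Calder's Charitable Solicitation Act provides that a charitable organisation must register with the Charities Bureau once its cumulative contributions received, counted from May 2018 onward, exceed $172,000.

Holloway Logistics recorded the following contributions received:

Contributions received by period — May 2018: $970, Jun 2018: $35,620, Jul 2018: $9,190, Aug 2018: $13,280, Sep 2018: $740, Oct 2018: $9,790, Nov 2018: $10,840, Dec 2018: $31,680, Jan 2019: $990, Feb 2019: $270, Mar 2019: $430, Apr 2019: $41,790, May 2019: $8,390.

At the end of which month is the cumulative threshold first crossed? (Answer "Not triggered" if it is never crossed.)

Through May 2018: $970
Through Jun 2018: $36,590
Through Jul 2018: $45,780
Through Aug 2018: $59,060
Through Sep 2018: $59,800
Through Oct 2018: $69,590
Through Nov 2018: $80,430
Through Dec 2018: $112,110
Through Jan 2019: $113,100
Through Feb 2019: $113,370
Through Mar 2019: $113,800
Through Apr 2019: $155,590
Through May 2019: $163,980
Final cumulative total $163,980 ≤ $172,000; the threshold is never exceeded.

Not triggered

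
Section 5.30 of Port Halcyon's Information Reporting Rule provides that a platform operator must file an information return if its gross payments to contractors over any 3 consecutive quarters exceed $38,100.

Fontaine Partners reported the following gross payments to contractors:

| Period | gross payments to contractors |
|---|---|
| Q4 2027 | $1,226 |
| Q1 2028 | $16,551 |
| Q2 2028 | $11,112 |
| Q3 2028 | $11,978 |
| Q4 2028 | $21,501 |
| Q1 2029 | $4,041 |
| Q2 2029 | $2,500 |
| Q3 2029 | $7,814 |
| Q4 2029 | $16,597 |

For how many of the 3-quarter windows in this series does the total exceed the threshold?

2

Q4 2027–Q2 2028: $1,226 + $16,551 + $11,112 = $28,889 (under)
Q1 2028–Q3 2028: $16,551 + $11,112 + $11,978 = $39,641 (over)
Q2 2028–Q4 2028: $11,112 + $11,978 + $21,501 = $44,591 (over)
Q3 2028–Q1 2029: $11,978 + $21,501 + $4,041 = $37,520 (under)
Q4 2028–Q2 2029: $21,501 + $4,041 + $2,500 = $28,042 (under)
Q1 2029–Q3 2029: $4,041 + $2,500 + $7,814 = $14,355 (under)
Q2 2029–Q4 2029: $2,500 + $7,814 + $16,597 = $26,911 (under)
2 windows exceed the threshold.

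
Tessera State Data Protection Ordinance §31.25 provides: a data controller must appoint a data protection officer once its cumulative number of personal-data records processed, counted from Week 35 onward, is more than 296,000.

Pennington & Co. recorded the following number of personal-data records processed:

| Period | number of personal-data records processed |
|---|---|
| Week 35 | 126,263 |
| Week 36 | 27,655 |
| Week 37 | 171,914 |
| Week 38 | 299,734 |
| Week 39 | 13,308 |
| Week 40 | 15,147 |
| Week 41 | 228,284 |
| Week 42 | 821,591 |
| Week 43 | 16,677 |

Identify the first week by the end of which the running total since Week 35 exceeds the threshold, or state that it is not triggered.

Week 37

Through Week 35: 126,263
Through Week 36: 153,918
Through Week 37: 325,832 ← exceeds threshold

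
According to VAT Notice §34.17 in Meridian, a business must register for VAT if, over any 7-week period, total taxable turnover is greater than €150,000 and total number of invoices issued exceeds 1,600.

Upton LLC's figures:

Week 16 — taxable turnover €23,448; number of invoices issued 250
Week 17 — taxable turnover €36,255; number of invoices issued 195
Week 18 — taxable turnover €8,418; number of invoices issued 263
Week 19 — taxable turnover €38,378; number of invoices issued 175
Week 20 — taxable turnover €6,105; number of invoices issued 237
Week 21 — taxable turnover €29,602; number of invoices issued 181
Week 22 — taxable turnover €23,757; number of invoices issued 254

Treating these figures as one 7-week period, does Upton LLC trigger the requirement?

No

Total taxable turnover: €23,448 + €36,255 + €8,418 + €38,378 + €6,105 + €29,602 + €23,757 = €165,963 (> €150,000).
Total number of invoices issued: 250 + 195 + 263 + 175 + 237 + 181 + 254 = 1,555 (≤ 1,600).
The test is 'and': the rule requires both, and at least one is not exceeded.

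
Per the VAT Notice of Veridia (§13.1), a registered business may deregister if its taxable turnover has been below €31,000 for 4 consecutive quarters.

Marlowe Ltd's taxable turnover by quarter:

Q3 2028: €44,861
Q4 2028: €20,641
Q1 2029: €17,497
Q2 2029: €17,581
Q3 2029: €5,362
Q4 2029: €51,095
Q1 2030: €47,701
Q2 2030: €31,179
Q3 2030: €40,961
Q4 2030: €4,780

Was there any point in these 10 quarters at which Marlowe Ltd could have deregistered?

Quarters below €31,000: Q4 2028, Q1 2029, Q2 2029, Q3 2029, Q4 2030.
Longest run of consecutive quarters below the threshold: 4.
4 ≥ 4, so Marlowe Ltd became eligible.

Yes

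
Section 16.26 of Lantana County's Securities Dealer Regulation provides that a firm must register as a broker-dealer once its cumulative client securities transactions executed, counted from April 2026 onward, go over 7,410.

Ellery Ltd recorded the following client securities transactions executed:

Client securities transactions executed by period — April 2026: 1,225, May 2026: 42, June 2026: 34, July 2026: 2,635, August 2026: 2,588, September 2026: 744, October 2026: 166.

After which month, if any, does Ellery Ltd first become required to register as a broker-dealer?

Through April 2026: 1,225
Through May 2026: 1,267
Through June 2026: 1,301
Through July 2026: 3,936
Through August 2026: 6,524
Through September 2026: 7,268
Through October 2026: 7,434 ← exceeds threshold

October 2026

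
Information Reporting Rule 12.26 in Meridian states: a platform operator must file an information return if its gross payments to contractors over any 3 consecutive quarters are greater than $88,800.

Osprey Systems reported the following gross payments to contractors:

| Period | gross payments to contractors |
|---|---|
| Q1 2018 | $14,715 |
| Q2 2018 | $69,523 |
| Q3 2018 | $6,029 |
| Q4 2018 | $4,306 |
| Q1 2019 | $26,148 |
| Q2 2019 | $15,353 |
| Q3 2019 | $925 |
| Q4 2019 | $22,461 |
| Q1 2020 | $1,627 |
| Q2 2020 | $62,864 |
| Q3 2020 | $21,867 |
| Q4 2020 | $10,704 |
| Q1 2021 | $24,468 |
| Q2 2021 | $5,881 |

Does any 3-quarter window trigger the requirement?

Yes

Q1 2018–Q3 2018: $14,715 + $69,523 + $6,029 = $90,267 (over)
Q2 2018–Q4 2018: $69,523 + $6,029 + $4,306 = $79,858 (under)
Q3 2018–Q1 2019: $6,029 + $4,306 + $26,148 = $36,483 (under)
Q4 2018–Q2 2019: $4,306 + $26,148 + $15,353 = $45,807 (under)
Q1 2019–Q3 2019: $26,148 + $15,353 + $925 = $42,426 (under)
Q2 2019–Q4 2019: $15,353 + $925 + $22,461 = $38,739 (under)
Q3 2019–Q1 2020: $925 + $22,461 + $1,627 = $25,013 (under)
Q4 2019–Q2 2020: $22,461 + $1,627 + $62,864 = $86,952 (under)
Q1 2020–Q3 2020: $1,627 + $62,864 + $21,867 = $86,358 (under)
Q2 2020–Q4 2020: $62,864 + $21,867 + $10,704 = $95,435 (over)
Q3 2020–Q1 2021: $21,867 + $10,704 + $24,468 = $57,039 (under)
Q4 2020–Q2 2021: $10,704 + $24,468 + $5,881 = $41,053 (under)
At least one window exceeds $88,800.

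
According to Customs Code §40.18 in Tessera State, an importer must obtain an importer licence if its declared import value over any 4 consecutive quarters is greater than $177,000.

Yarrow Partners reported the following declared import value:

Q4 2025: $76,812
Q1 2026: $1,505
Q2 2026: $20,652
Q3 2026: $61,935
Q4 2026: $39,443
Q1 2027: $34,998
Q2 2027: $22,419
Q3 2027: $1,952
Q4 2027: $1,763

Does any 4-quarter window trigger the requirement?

No

Q4 2025–Q3 2026: $76,812 + $1,505 + $20,652 + $61,935 = $160,904 (under)
Q1 2026–Q4 2026: $1,505 + $20,652 + $61,935 + $39,443 = $123,535 (under)
Q2 2026–Q1 2027: $20,652 + $61,935 + $39,443 + $34,998 = $157,028 (under)
Q3 2026–Q2 2027: $61,935 + $39,443 + $34,998 + $22,419 = $158,795 (under)
Q4 2026–Q3 2027: $39,443 + $34,998 + $22,419 + $1,952 = $98,812 (under)
Q1 2027–Q4 2027: $34,998 + $22,419 + $1,952 + $1,763 = $61,132 (under)
No window exceeds $177,000.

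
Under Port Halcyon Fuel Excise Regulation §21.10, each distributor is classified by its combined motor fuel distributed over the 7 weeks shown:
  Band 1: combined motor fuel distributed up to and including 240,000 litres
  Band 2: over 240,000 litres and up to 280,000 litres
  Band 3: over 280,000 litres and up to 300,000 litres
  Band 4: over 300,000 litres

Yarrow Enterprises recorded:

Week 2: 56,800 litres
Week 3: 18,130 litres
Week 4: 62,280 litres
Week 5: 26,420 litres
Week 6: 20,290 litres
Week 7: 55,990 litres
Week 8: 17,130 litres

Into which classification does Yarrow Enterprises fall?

Band 2

Combined motor fuel distributed: 56,800 litres + 18,130 litres + 62,280 litres + 26,420 litres + 20,290 litres + 55,990 litres + 17,130 litres = 257,040 litres.
240,000 litres < 257,040 litres ≤ 280,000 litres, so Band 2 applies.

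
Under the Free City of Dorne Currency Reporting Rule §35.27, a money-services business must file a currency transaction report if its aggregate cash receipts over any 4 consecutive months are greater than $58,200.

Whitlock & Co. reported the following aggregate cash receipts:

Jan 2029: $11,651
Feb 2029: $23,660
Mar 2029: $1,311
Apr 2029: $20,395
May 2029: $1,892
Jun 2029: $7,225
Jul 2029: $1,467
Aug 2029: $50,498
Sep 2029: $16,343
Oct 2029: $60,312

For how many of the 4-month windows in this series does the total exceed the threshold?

3

Jan 2029–Apr 2029: $11,651 + $23,660 + $1,311 + $20,395 = $57,017 (under)
Feb 2029–May 2029: $23,660 + $1,311 + $20,395 + $1,892 = $47,258 (under)
Mar 2029–Jun 2029: $1,311 + $20,395 + $1,892 + $7,225 = $30,823 (under)
Apr 2029–Jul 2029: $20,395 + $1,892 + $7,225 + $1,467 = $30,979 (under)
May 2029–Aug 2029: $1,892 + $7,225 + $1,467 + $50,498 = $61,082 (over)
Jun 2029–Sep 2029: $7,225 + $1,467 + $50,498 + $16,343 = $75,533 (over)
Jul 2029–Oct 2029: $1,467 + $50,498 + $16,343 + $60,312 = $128,620 (over)
3 windows exceed the threshold.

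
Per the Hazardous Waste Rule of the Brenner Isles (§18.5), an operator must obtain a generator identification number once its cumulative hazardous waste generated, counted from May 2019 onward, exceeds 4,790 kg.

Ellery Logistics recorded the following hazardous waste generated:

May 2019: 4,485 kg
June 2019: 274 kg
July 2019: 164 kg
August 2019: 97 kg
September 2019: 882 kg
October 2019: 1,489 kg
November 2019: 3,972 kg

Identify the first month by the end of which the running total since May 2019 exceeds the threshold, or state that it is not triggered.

July 2019

Through May 2019: 4,485 kg
Through June 2019: 4,759 kg
Through July 2019: 4,923 kg ← exceeds threshold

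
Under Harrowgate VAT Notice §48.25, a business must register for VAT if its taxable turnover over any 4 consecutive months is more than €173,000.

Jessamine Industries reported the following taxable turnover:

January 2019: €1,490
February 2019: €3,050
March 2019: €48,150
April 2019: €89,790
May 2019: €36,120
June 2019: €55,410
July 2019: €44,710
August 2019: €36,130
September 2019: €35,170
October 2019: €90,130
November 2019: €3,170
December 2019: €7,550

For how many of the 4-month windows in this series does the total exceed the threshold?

January 2019–April 2019: €1,490 + €3,050 + €48,150 + €89,790 = €142,480 (under)
February 2019–May 2019: €3,050 + €48,150 + €89,790 + €36,120 = €177,110 (over)
March 2019–June 2019: €48,150 + €89,790 + €36,120 + €55,410 = €229,470 (over)
April 2019–July 2019: €89,790 + €36,120 + €55,410 + €44,710 = €226,030 (over)
May 2019–August 2019: €36,120 + €55,410 + €44,710 + €36,130 = €172,370 (under)
June 2019–September 2019: €55,410 + €44,710 + €36,130 + €35,170 = €171,420 (under)
July 2019–October 2019: €44,710 + €36,130 + €35,170 + €90,130 = €206,140 (over)
August 2019–November 2019: €36,130 + €35,170 + €90,130 + €3,170 = €164,600 (under)
September 2019–December 2019: €35,170 + €90,130 + €3,170 + €7,550 = €136,020 (under)
4 windows exceed the threshold.

4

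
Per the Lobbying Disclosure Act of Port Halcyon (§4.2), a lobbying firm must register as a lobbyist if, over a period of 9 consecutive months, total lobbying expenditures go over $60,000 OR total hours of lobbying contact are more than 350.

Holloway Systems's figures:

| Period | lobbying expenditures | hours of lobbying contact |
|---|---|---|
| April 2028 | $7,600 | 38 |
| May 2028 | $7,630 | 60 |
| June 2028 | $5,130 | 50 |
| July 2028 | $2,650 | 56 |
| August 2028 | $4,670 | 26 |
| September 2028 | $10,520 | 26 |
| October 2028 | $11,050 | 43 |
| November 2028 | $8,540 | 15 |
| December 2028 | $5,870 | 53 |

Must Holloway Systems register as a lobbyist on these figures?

Yes

Total lobbying expenditures: $7,600 + $7,630 + $5,130 + $2,650 + $4,670 + $10,520 + $11,050 + $8,540 + $5,870 = $63,660 (> $60,000).
Total hours of lobbying contact: 38 + 60 + 50 + 56 + 26 + 26 + 43 + 15 + 53 = 367 (> 350).
The test is 'or': at least one threshold is exceeded.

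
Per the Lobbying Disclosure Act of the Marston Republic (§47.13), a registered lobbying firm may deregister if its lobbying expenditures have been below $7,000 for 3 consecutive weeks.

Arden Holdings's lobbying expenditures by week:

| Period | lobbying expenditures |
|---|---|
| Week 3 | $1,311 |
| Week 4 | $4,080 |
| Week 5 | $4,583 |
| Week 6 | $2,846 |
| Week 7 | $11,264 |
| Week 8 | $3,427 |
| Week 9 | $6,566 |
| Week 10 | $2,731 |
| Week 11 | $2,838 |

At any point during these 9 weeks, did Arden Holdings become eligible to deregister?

Yes

Weeks below $7,000: Week 3, Week 4, Week 5, Week 6, Week 8, Week 9, Week 10, Week 11.
Longest run of consecutive weeks below the threshold: 4.
4 ≥ 3, so Arden Holdings became eligible.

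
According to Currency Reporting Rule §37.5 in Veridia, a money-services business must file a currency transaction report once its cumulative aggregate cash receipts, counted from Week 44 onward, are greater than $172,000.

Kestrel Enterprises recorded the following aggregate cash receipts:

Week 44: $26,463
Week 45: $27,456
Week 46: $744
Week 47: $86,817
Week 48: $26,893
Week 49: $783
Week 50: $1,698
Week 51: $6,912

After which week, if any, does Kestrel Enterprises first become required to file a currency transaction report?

Week 51

Through Week 44: $26,463
Through Week 45: $53,919
Through Week 46: $54,663
Through Week 47: $141,480
Through Week 48: $168,373
Through Week 49: $169,156
Through Week 50: $170,854
Through Week 51: $177,766 ← exceeds threshold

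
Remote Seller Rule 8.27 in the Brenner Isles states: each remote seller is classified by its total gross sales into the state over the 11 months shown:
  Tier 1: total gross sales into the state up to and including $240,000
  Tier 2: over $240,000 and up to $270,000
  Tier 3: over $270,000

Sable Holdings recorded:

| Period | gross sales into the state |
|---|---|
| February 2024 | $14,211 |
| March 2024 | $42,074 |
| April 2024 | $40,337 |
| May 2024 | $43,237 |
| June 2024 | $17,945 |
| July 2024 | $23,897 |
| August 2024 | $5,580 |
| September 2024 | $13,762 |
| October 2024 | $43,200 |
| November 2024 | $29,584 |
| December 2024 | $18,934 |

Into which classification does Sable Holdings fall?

Tier 3

Total gross sales into the state: $14,211 + $42,074 + $40,337 + $43,237 + $17,945 + $23,897 + $5,580 + $13,762 + $43,200 + $29,584 + $18,934 = $292,761.
$292,761 > $270,000, so Tier 3 applies.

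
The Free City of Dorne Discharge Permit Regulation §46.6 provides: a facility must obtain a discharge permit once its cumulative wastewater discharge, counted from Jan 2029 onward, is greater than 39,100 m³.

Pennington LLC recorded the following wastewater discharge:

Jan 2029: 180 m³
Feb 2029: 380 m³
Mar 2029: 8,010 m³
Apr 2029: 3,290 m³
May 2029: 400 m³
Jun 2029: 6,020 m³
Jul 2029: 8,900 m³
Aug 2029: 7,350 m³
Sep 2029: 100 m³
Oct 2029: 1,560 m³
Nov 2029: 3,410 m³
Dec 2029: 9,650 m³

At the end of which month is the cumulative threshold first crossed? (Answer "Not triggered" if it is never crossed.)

Nov 2029

Through Jan 2029: 180 m³
Through Feb 2029: 560 m³
Through Mar 2029: 8,570 m³
Through Apr 2029: 11,860 m³
Through May 2029: 12,260 m³
Through Jun 2029: 18,280 m³
Through Jul 2029: 27,180 m³
Through Aug 2029: 34,530 m³
Through Sep 2029: 34,630 m³
Through Oct 2029: 36,190 m³
Through Nov 2029: 39,600 m³ ← exceeds threshold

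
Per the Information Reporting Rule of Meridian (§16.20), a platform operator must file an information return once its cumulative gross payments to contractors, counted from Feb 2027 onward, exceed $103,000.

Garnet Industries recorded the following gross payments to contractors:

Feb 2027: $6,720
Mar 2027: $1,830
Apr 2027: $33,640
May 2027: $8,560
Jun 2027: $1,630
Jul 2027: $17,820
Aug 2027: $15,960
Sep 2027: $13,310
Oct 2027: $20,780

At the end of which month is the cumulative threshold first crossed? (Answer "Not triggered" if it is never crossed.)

Through Feb 2027: $6,720
Through Mar 2027: $8,550
Through Apr 2027: $42,190
Through May 2027: $50,750
Through Jun 2027: $52,380
Through Jul 2027: $70,200
Through Aug 2027: $86,160
Through Sep 2027: $99,470
Through Oct 2027: $120,250 ← exceeds threshold

Oct 2027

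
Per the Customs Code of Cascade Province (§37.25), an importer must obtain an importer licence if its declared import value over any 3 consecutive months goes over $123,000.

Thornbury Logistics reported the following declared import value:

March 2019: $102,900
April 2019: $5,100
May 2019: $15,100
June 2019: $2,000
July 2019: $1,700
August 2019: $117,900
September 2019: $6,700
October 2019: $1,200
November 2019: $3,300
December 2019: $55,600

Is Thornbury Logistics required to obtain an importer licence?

March 2019–May 2019: $102,900 + $5,100 + $15,100 = $123,100 (over)
April 2019–June 2019: $5,100 + $15,100 + $2,000 = $22,200 (under)
May 2019–July 2019: $15,100 + $2,000 + $1,700 = $18,800 (under)
June 2019–August 2019: $2,000 + $1,700 + $117,900 = $121,600 (under)
July 2019–September 2019: $1,700 + $117,900 + $6,700 = $126,300 (over)
August 2019–October 2019: $117,900 + $6,700 + $1,200 = $125,800 (over)
September 2019–November 2019: $6,700 + $1,200 + $3,300 = $11,200 (under)
October 2019–December 2019: $1,200 + $3,300 + $55,600 = $60,100 (under)
At least one window exceeds $123,000.

Yes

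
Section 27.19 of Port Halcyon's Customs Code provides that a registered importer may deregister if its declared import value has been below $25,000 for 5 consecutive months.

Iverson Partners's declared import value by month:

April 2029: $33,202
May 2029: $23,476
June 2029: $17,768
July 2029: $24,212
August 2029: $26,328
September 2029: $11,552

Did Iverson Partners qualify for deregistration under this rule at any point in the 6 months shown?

Months below $25,000: May 2029, June 2029, July 2029, September 2029.
Longest run of consecutive months below the threshold: 3.
3 < 5, so Iverson Partners never became eligible.

No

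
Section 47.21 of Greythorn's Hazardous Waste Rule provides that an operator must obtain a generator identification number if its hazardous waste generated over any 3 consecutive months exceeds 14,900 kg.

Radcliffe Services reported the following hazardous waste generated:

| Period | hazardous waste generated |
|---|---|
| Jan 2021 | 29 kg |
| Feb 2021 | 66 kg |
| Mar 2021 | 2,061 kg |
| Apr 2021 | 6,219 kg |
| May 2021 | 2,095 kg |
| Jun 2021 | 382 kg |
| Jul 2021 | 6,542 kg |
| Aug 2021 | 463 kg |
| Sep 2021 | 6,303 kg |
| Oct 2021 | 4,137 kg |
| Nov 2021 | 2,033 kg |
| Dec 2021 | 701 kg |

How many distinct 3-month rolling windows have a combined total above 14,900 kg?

Jan 2021–Mar 2021: 29 kg + 66 kg + 2,061 kg = 2,156 kg (under)
Feb 2021–Apr 2021: 66 kg + 2,061 kg + 6,219 kg = 8,346 kg (under)
Mar 2021–May 2021: 2,061 kg + 6,219 kg + 2,095 kg = 10,375 kg (under)
Apr 2021–Jun 2021: 6,219 kg + 2,095 kg + 382 kg = 8,696 kg (under)
May 2021–Jul 2021: 2,095 kg + 382 kg + 6,542 kg = 9,019 kg (under)
Jun 2021–Aug 2021: 382 kg + 6,542 kg + 463 kg = 7,387 kg (under)
Jul 2021–Sep 2021: 6,542 kg + 463 kg + 6,303 kg = 13,308 kg (under)
Aug 2021–Oct 2021: 463 kg + 6,303 kg + 4,137 kg = 10,903 kg (under)
Sep 2021–Nov 2021: 6,303 kg + 4,137 kg + 2,033 kg = 12,473 kg (under)
Oct 2021–Dec 2021: 4,137 kg + 2,033 kg + 701 kg = 6,871 kg (under)
0 windows exceed the threshold.

0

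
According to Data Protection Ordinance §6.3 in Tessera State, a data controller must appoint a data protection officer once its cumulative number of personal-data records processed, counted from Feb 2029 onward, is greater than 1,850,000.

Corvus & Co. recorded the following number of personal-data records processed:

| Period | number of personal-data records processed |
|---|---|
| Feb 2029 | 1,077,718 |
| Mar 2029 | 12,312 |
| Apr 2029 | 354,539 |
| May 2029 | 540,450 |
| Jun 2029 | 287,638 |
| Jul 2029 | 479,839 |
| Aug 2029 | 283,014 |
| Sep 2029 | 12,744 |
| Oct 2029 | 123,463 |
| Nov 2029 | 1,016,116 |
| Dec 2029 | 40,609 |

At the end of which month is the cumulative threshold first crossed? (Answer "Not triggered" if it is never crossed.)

May 2029

Through Feb 2029: 1,077,718
Through Mar 2029: 1,090,030
Through Apr 2029: 1,444,569
Through May 2029: 1,985,019 ← exceeds threshold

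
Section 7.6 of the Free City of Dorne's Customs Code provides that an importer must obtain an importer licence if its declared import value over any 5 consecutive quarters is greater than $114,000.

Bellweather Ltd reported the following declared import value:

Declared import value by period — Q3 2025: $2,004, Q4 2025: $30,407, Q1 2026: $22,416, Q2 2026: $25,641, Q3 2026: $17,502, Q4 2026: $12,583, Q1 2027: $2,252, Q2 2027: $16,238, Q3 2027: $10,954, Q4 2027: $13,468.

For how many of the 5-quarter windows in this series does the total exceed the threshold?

Q3 2025–Q3 2026: $2,004 + $30,407 + $22,416 + $25,641 + $17,502 = $97,970 (under)
Q4 2025–Q4 2026: $30,407 + $22,416 + $25,641 + $17,502 + $12,583 = $108,549 (under)
Q1 2026–Q1 2027: $22,416 + $25,641 + $17,502 + $12,583 + $2,252 = $80,394 (under)
Q2 2026–Q2 2027: $25,641 + $17,502 + $12,583 + $2,252 + $16,238 = $74,216 (under)
Q3 2026–Q3 2027: $17,502 + $12,583 + $2,252 + $16,238 + $10,954 = $59,529 (under)
Q4 2026–Q4 2027: $12,583 + $2,252 + $16,238 + $10,954 + $13,468 = $55,495 (under)
0 windows exceed the threshold.

0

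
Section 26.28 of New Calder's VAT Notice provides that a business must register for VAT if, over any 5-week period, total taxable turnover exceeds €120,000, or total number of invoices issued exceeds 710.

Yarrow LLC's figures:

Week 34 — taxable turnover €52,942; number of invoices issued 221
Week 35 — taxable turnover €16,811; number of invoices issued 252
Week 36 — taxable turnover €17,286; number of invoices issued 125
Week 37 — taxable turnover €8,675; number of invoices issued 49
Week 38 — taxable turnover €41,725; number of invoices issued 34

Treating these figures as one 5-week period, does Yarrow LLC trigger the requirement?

Total taxable turnover: €52,942 + €16,811 + €17,286 + €8,675 + €41,725 = €137,439 (> €120,000).
Total number of invoices issued: 221 + 252 + 125 + 49 + 34 = 681 (≤ 710).
The test is 'or': at least one threshold is exceeded.

Yes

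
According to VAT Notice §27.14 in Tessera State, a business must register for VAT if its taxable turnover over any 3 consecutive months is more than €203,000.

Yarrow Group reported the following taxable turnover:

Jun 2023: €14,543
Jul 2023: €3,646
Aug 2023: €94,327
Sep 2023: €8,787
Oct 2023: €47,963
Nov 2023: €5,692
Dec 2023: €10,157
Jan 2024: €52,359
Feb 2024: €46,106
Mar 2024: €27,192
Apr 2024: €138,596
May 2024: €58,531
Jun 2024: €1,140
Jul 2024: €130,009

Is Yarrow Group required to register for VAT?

Yes

Jun 2023–Aug 2023: €14,543 + €3,646 + €94,327 = €112,516 (under)
Jul 2023–Sep 2023: €3,646 + €94,327 + €8,787 = €106,760 (under)
Aug 2023–Oct 2023: €94,327 + €8,787 + €47,963 = €151,077 (under)
Sep 2023–Nov 2023: €8,787 + €47,963 + €5,692 = €62,442 (under)
Oct 2023–Dec 2023: €47,963 + €5,692 + €10,157 = €63,812 (under)
Nov 2023–Jan 2024: €5,692 + €10,157 + €52,359 = €68,208 (under)
Dec 2023–Feb 2024: €10,157 + €52,359 + €46,106 = €108,622 (under)
Jan 2024–Mar 2024: €52,359 + €46,106 + €27,192 = €125,657 (under)
Feb 2024–Apr 2024: €46,106 + €27,192 + €138,596 = €211,894 (over)
Mar 2024–May 2024: €27,192 + €138,596 + €58,531 = €224,319 (over)
Apr 2024–Jun 2024: €138,596 + €58,531 + €1,140 = €198,267 (under)
May 2024–Jul 2024: €58,531 + €1,140 + €130,009 = €189,680 (under)
At least one window exceeds €203,000.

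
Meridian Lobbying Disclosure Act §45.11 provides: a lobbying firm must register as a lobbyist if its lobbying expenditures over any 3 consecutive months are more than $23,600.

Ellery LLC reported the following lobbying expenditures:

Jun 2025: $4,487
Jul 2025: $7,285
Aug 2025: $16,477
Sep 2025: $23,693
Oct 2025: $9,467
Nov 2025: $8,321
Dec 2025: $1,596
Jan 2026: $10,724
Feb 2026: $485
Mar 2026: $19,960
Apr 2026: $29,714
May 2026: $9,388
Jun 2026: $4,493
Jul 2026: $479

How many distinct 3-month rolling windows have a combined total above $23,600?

Jun 2025–Aug 2025: $4,487 + $7,285 + $16,477 = $28,249 (over)
Jul 2025–Sep 2025: $7,285 + $16,477 + $23,693 = $47,455 (over)
Aug 2025–Oct 2025: $16,477 + $23,693 + $9,467 = $49,637 (over)
Sep 2025–Nov 2025: $23,693 + $9,467 + $8,321 = $41,481 (over)
Oct 2025–Dec 2025: $9,467 + $8,321 + $1,596 = $19,384 (under)
Nov 2025–Jan 2026: $8,321 + $1,596 + $10,724 = $20,641 (under)
Dec 2025–Feb 2026: $1,596 + $10,724 + $485 = $12,805 (under)
Jan 2026–Mar 2026: $10,724 + $485 + $19,960 = $31,169 (over)
Feb 2026–Apr 2026: $485 + $19,960 + $29,714 = $50,159 (over)
Mar 2026–May 2026: $19,960 + $29,714 + $9,388 = $59,062 (over)
Apr 2026–Jun 2026: $29,714 + $9,388 + $4,493 = $43,595 (over)
May 2026–Jul 2026: $9,388 + $4,493 + $479 = $14,360 (under)
8 windows exceed the threshold.

8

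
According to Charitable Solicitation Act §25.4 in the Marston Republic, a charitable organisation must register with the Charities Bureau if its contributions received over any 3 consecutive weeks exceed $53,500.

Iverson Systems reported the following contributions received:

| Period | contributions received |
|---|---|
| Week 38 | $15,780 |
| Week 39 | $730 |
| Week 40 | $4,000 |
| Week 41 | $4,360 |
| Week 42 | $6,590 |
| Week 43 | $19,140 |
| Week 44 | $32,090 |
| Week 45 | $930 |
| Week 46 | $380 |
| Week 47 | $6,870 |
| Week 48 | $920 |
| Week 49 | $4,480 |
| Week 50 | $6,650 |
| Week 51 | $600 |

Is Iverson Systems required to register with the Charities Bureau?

Yes

Week 38–Week 40: $15,780 + $730 + $4,000 = $20,510 (under)
Week 39–Week 41: $730 + $4,000 + $4,360 = $9,090 (under)
Week 40–Week 42: $4,000 + $4,360 + $6,590 = $14,950 (under)
Week 41–Week 43: $4,360 + $6,590 + $19,140 = $30,090 (under)
Week 42–Week 44: $6,590 + $19,140 + $32,090 = $57,820 (over)
Week 43–Week 45: $19,140 + $32,090 + $930 = $52,160 (under)
Week 44–Week 46: $32,090 + $930 + $380 = $33,400 (under)
Week 45–Week 47: $930 + $380 + $6,870 = $8,180 (under)
Week 46–Week 48: $380 + $6,870 + $920 = $8,170 (under)
Week 47–Week 49: $6,870 + $920 + $4,480 = $12,270 (under)
Week 48–Week 50: $920 + $4,480 + $6,650 = $12,050 (under)
Week 49–Week 51: $4,480 + $6,650 + $600 = $11,730 (under)
At least one window exceeds $53,500.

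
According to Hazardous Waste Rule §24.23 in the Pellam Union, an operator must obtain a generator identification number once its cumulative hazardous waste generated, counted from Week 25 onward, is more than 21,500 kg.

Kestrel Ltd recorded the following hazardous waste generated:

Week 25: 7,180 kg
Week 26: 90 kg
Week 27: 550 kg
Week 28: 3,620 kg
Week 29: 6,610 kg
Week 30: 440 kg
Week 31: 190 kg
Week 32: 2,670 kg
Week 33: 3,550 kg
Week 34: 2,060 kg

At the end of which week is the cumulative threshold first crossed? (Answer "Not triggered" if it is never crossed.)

Through Week 25: 7,180 kg
Through Week 26: 7,270 kg
Through Week 27: 7,820 kg
Through Week 28: 11,440 kg
Through Week 29: 18,050 kg
Through Week 30: 18,490 kg
Through Week 31: 18,680 kg
Through Week 32: 21,350 kg
Through Week 33: 24,900 kg ← exceeds threshold

Week 33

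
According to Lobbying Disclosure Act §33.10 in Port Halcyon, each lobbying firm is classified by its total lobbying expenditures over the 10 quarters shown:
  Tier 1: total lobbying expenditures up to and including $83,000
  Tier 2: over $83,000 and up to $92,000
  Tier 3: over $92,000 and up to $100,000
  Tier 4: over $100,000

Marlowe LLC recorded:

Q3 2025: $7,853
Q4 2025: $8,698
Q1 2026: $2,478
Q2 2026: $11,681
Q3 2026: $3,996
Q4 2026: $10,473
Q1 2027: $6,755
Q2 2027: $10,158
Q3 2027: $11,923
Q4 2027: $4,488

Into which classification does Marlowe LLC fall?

Total lobbying expenditures: $7,853 + $8,698 + $2,478 + $11,681 + $3,996 + $10,473 + $6,755 + $10,158 + $11,923 + $4,488 = $78,503.
$78,503 ≤ $83,000, so Tier 1 applies.

Tier 1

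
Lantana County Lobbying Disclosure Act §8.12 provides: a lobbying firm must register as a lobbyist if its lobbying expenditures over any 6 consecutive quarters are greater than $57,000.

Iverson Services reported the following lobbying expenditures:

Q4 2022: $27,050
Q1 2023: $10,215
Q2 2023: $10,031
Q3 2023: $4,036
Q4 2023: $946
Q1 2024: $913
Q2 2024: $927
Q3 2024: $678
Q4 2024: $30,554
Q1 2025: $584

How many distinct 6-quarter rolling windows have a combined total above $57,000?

Q4 2022–Q1 2024: $27,050 + $10,215 + $10,031 + $4,036 + $946 + $913 = $53,191 (under)
Q1 2023–Q2 2024: $10,215 + $10,031 + $4,036 + $946 + $913 + $927 = $27,068 (under)
Q2 2023–Q3 2024: $10,031 + $4,036 + $946 + $913 + $927 + $678 = $17,531 (under)
Q3 2023–Q4 2024: $4,036 + $946 + $913 + $927 + $678 + $30,554 = $38,054 (under)
Q4 2023–Q1 2025: $946 + $913 + $927 + $678 + $30,554 + $584 = $34,602 (under)
0 windows exceed the threshold.

0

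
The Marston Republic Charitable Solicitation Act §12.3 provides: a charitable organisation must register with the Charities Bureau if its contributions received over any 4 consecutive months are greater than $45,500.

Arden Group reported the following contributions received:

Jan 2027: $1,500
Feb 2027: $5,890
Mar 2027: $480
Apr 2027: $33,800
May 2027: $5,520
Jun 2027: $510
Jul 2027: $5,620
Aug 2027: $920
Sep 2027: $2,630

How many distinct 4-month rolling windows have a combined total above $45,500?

1

Jan 2027–Apr 2027: $1,500 + $5,890 + $480 + $33,800 = $41,670 (under)
Feb 2027–May 2027: $5,890 + $480 + $33,800 + $5,520 = $45,690 (over)
Mar 2027–Jun 2027: $480 + $33,800 + $5,520 + $510 = $40,310 (under)
Apr 2027–Jul 2027: $33,800 + $5,520 + $510 + $5,620 = $45,450 (under)
May 2027–Aug 2027: $5,520 + $510 + $5,620 + $920 = $12,570 (under)
Jun 2027–Sep 2027: $510 + $5,620 + $920 + $2,630 = $9,680 (under)
1 window exceeds the threshold.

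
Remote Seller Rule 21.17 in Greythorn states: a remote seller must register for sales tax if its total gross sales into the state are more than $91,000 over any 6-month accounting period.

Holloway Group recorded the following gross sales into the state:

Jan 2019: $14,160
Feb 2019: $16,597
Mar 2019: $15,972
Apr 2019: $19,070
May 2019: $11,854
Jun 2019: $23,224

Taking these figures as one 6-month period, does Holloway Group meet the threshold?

Yes

Total gross sales into the state: $14,160 + $16,597 + $15,972 + $19,070 + $11,854 + $23,224 = $100,877.
$100,877 > $91,000, so the threshold is exceeded.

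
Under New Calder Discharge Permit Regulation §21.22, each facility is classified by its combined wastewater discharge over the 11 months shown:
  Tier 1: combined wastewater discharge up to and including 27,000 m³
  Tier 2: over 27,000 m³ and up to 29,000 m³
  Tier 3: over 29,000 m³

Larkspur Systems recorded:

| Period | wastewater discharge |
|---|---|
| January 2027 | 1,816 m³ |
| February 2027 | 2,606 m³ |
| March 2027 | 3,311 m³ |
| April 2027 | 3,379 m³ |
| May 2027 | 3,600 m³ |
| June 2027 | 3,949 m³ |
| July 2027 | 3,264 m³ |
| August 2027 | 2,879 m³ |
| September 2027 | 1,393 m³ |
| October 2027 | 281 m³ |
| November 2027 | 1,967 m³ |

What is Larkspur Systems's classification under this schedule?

Combined wastewater discharge: 1,816 m³ + 2,606 m³ + 3,311 m³ + 3,379 m³ + 3,600 m³ + 3,949 m³ + 3,264 m³ + 2,879 m³ + 1,393 m³ + 281 m³ + 1,967 m³ = 28,445 m³.
27,000 m³ < 28,445 m³ ≤ 29,000 m³, so Tier 2 applies.

Tier 2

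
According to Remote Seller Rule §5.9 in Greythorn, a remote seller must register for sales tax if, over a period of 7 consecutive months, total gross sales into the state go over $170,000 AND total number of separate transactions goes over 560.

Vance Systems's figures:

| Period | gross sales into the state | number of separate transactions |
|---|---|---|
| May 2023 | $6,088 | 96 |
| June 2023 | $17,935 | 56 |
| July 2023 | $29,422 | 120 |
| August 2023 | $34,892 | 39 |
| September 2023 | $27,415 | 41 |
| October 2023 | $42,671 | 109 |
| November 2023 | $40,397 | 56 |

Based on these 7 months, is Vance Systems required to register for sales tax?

No

Total gross sales into the state: $6,088 + $17,935 + $29,422 + $34,892 + $27,415 + $42,671 + $40,397 = $198,820 (> $170,000).
Total number of separate transactions: 96 + 56 + 120 + 39 + 41 + 109 + 56 = 517 (≤ 560).
The test is 'and': the rule requires both, and at least one is not exceeded.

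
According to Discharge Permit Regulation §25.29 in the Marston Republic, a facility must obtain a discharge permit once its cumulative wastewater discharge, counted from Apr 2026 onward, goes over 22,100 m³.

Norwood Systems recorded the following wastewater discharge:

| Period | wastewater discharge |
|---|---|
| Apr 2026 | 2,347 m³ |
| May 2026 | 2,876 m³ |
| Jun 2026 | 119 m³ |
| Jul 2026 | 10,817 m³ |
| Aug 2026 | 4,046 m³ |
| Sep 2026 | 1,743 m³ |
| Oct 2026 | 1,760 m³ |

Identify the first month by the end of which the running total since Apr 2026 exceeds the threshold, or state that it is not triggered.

Through Apr 2026: 2,347 m³
Through May 2026: 5,223 m³
Through Jun 2026: 5,342 m³
Through Jul 2026: 16,159 m³
Through Aug 2026: 20,205 m³
Through Sep 2026: 21,948 m³
Through Oct 2026: 23,708 m³ ← exceeds threshold

Oct 2026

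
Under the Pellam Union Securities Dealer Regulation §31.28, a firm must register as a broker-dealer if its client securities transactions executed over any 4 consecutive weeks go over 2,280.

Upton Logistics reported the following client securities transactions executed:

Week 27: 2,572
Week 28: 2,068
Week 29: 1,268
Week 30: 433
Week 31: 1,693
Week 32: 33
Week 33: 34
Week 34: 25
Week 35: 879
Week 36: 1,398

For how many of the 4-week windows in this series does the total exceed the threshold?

4

Week 27–Week 30: 2,572 + 2,068 + 1,268 + 433 = 6,341 (over)
Week 28–Week 31: 2,068 + 1,268 + 433 + 1,693 = 5,462 (over)
Week 29–Week 32: 1,268 + 433 + 1,693 + 33 = 3,427 (over)
Week 30–Week 33: 433 + 1,693 + 33 + 34 = 2,193 (under)
Week 31–Week 34: 1,693 + 33 + 34 + 25 = 1,785 (under)
Week 32–Week 35: 33 + 34 + 25 + 879 = 971 (under)
Week 33–Week 36: 34 + 25 + 879 + 1,398 = 2,336 (over)
4 windows exceed the threshold.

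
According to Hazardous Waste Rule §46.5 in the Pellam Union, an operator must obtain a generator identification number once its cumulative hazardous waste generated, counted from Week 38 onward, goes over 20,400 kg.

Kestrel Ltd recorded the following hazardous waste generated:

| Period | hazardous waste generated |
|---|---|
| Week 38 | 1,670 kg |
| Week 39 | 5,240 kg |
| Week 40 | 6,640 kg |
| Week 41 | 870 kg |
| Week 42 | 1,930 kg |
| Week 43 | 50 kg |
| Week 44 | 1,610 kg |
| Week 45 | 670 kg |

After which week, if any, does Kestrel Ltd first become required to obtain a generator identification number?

Not triggered

Through Week 38: 1,670 kg
Through Week 39: 6,910 kg
Through Week 40: 13,550 kg
Through Week 41: 14,420 kg
Through Week 42: 16,350 kg
Through Week 43: 16,400 kg
Through Week 44: 18,010 kg
Through Week 45: 18,680 kg
Final cumulative total 18,680 kg ≤ 20,400 kg; the threshold is never exceeded.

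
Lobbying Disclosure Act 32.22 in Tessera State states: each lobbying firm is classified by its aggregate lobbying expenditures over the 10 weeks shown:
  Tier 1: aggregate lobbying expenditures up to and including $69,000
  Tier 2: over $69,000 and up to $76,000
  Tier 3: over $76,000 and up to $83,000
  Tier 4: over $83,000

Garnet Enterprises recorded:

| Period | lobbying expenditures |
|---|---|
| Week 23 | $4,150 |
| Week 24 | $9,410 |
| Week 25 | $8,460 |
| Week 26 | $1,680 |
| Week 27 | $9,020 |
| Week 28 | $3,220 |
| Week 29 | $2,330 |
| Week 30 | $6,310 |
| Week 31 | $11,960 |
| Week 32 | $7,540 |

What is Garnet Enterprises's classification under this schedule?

Tier 1

Aggregate lobbying expenditures: $4,150 + $9,410 + $8,460 + $1,680 + $9,020 + $3,220 + $2,330 + $6,310 + $11,960 + $7,540 = $64,080.
$64,080 ≤ $69,000, so Tier 1 applies.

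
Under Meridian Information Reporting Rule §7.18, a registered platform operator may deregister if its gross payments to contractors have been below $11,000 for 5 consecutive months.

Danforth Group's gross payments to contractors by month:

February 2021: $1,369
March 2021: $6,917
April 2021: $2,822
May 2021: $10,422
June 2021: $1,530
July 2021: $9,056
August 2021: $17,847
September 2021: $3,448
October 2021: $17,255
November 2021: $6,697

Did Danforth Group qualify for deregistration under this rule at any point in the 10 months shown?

Months below $11,000: February 2021, March 2021, April 2021, May 2021, June 2021, July 2021, September 2021, November 2021.
Longest run of consecutive months below the threshold: 6.
6 ≥ 5, so Danforth Group became eligible.

Yes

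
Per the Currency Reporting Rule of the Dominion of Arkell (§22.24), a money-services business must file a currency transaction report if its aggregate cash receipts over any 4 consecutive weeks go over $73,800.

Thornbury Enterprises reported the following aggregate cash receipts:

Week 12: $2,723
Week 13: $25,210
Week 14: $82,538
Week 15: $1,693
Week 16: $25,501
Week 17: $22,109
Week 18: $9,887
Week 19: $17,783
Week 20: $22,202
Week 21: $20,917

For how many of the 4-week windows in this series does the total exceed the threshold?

4

Week 12–Week 15: $2,723 + $25,210 + $82,538 + $1,693 = $112,164 (over)
Week 13–Week 16: $25,210 + $82,538 + $1,693 + $25,501 = $134,942 (over)
Week 14–Week 17: $82,538 + $1,693 + $25,501 + $22,109 = $131,841 (over)
Week 15–Week 18: $1,693 + $25,501 + $22,109 + $9,887 = $59,190 (under)
Week 16–Week 19: $25,501 + $22,109 + $9,887 + $17,783 = $75,280 (over)
Week 17–Week 20: $22,109 + $9,887 + $17,783 + $22,202 = $71,981 (under)
Week 18–Week 21: $9,887 + $17,783 + $22,202 + $20,917 = $70,789 (under)
4 windows exceed the threshold.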